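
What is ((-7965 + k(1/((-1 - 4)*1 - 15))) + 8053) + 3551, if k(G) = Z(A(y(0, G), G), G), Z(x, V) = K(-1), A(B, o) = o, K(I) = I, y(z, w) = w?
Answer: 3638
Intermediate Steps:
Z(x, V) = -1
k(G) = -1
((-7965 + k(1/((-1 - 4)*1 - 15))) + 8053) + 3551 = ((-7965 - 1) + 8053) + 3551 = (-7966 + 8053) + 3551 = 87 + 3551 = 3638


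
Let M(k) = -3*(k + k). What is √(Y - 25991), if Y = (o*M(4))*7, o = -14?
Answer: I*√23639 ≈ 153.75*I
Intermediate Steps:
M(k) = -6*k
Y = 2352 (Y = -(-84)*4*7 = -14*(-24)*7 = 336*7 = 2352)
√(Y - 25991) = √(2352 - 25991) = √(-23639) = I*√23639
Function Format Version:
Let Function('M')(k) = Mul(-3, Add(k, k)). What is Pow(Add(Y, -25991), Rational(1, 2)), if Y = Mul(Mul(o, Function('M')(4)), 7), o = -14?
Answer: Mul(I, Pow(23639, Rational(1, 2))) ≈ Mul(153.75, I)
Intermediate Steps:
Function('M')(k) = Mul(-6, k) (Function('M')(k) = Mul(-3, Mul(2, k)) = Mul(-6, k))
Y = 2352 (Y = Mul(Mul(-14, Mul(-6, 4)), 7) = Mul(Mul(-14, -24), 7) = Mul(336, 7) = 2352)
Pow(Add(Y, -25991), Rational(1, 2)) = Pow(Add(2352, -25991), Rational(1, 2)) = Pow(-23639, Rational(1, 2)) = Mul(I, Pow(23639, Rational(1, 2)))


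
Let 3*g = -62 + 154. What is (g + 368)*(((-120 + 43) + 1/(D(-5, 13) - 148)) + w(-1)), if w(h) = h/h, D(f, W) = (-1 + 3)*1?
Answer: -2212002/73 ≈ -30301.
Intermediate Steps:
D(f, W) = 2 (D(f, W) = 2*1 = 2)
w(h) = 1
g = 92/3 (g = (-62 + 154)/3 = (⅓)*92 = 92/3 ≈ 30.667)
(g + 368)*(((-120 + 43) + 1/(D(-5, 13) - 148)) + w(-1)) = (92/3 + 368)*(((-120 + 43) + 1/(2 - 148)) + 1) = 1196*((-77 + 1/(-146)) + 1)/3 = 1196*((-77 - 1/146) + 1)/3 = 1196*(-11243/146 + 1)/3 = (1196/3)*(-11097/146) = -2212002/73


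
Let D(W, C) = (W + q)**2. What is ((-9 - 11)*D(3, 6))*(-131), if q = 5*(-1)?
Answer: 10480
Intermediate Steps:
q = -5
D(W, C) = (-5 + W)**2 (D(W, C) = (W - 5)**2 = (-5 + W)**2)
((-9 - 11)*D(3, 6))*(-131) = ((-9 - 11)*(-5 + 3)**2)*(-131) = -20*(-2)**2*(-131) = -20*4*(-131) = -80*(-131) = 10480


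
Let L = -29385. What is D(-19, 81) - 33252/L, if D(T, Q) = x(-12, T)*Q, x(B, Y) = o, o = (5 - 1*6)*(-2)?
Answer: 1597874/9795 ≈ 163.13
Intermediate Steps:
o = 2 (o = (5 - 6)*(-2) = -1*(-2) = 2)
x(B, Y) = 2
D(T, Q) = 2*Q
D(-19, 81) - 33252/L = 2*81 - 33252/(-29385) = 162 - 33252*(-1/29385) = 162 + 11084/9795 = 1597874/9795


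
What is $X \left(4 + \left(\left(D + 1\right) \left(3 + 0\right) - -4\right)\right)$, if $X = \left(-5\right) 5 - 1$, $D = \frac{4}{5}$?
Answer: $- \frac{1742}{5} \approx -348.4$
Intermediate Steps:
$D = \frac{4}{5}$ ($D = 4 \cdot \frac{1}{5} = \frac{4}{5} \approx 0.8$)
$X = -26$ ($X = -25 - 1 = -26$)
$X \left(4 + \left(\left(D + 1\right) \left(3 + 0\right) - -4\right)\right) = - 26 \left(4 - \left(-4 - \left(\frac{4}{5} + 1\right) \left(3 + 0\right)\right)\right) = - 26 \left(4 + \left(\frac{9}{5} \cdot 3 + 4\right)\right) = - 26 \left(4 + \left(\frac{27}{5} + 4\right)\right) = - 26 \left(4 + \frac{47}{5}\right) = \left(-26\right) \frac{67}{5} = - \frac{1742}{5}$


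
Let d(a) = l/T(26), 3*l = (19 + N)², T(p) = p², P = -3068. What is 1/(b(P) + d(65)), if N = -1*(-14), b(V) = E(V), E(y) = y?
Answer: -676/2073605 ≈ -0.00032600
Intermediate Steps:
b(V) = V
N = 14
l = 363 (l = (19 + 14)²/3 = (⅓)*33² = (⅓)*1089 = 363)
d(a) = 363/676 (d(a) = 363/(26²) = 363/676)
1/(b(P) + d(65)) = 1/(-3068 + 363/676) = 1/(-2073605/676) = -676/2073605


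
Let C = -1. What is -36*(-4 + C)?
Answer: 180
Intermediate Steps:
-36*(-4 + C) = -36*(-4 - 1) = -36*(-5) = 180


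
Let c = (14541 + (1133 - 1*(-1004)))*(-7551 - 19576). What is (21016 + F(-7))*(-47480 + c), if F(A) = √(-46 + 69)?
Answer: -9509142851376 - 452471586*√23 ≈ -9.5113e+12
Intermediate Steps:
F(A) = √23
c = -452424106 (c = (14541 + (1133 + 1004))*(-27127) = (14541 + 2137)*(-27127) = 16678*(-27127) = -452424106)
(21016 + F(-7))*(-47480 + c) = (21016 + √23)*(-47480 - 452424106) = (21016 + √23)*(-452471586) = -9509142851376 - 452471586*√23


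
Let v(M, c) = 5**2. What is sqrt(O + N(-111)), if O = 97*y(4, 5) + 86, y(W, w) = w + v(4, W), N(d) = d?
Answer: sqrt(2885) ≈ 53.712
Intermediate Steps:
v(M, c) = 25
y(W, w) = 25 + w (y(W, w) = w + 25 = 25 + w)
O = 2996 (O = 97*(25 + 5) + 86 = 97*30 + 86 = 2910 + 86 = 2996)
sqrt(O + N(-111)) = sqrt(2996 - 111) = sqrt(2885)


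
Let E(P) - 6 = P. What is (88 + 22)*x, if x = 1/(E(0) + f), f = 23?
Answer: 110/29 ≈ 3.7931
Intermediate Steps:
E(P) = 6 + P
x = 1/29 (x = 1/((6 + 0) + 23) = 1/(6 + 23) = 1/29 ≈ 0.034483)
(88 + 22)*x = (88 + 22)*(1/29) = 110*(1/29) = 110/29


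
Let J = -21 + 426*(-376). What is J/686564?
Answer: -160197/686564 ≈ -0.23333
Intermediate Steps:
J = -160197 (J = -21 - 160176 = -160197)
J/686564 = -160197/686564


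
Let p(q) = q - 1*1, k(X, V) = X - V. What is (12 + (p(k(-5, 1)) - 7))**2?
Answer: 4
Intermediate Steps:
p(q) = -1 + q (p(q) = q - 1 = -1 + q)
(12 + (p(k(-5, 1)) - 7))**2 = (12 + ((-1 + (-5 - 1*1)) - 7))**2 = (12 + ((-1 + (-5 - 1)) - 7))**2 = (12 + ((-1 - 6) - 7))**2 = (12 + (-7 - 7))**2 = (12 - 14)**2 = (-2)**2 = 4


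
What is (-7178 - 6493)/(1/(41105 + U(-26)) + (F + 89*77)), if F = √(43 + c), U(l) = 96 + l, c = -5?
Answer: -79417870300222650/39810564459278213 + 23177548524375*√38/79621128918556426 ≈ -1.9931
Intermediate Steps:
F = √38 (F = √(43 - 5) = √38 ≈ 6.1644)
(-7178 - 6493)/(1/(41105 + U(-26)) + (F + 89*77)) = (-7178 - 6493)/(1/(41105 + (96 - 26)) + (√38 + 89*77)) = -13671/(1/(41105 + 70) + (√38 + 6853)) = -13671/(1/41175 + (6853 + √38)) = -13671/(282172276/41175 + √38)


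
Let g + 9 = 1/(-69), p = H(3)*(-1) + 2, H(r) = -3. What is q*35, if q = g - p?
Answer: -33845/69 ≈ -490.51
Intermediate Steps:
p = 5 (p = -3*(-1) + 2 = 3 + 2 = 5)
g = -622/69 (g = -9 + 1/(-69) = -9 - 1/69 = -622/69 ≈ -9.0145)
q = -967/69 (q = -622/69 - 1*5 = -622/69 - 5 = -967/69 ≈ -14.014)
q*35 = -967/69*35 = -33845/69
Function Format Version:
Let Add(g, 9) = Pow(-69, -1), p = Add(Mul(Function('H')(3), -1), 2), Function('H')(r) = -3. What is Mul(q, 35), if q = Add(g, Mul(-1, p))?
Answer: Rational(-33845, 69) ≈ -490.51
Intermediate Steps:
p = 5 (p = Add(Mul(-3, -1), 2) = Add(3, 2) = 5)
g = Rational(-622, 69) (g = Add(-9, Pow(-69, -1)) = Add(-9, Rational(-1, 69)) = Rational(-622, 69) ≈ -9.0145)
q = Rational(-967, 69) (q = Add(Rational(-622, 69), Mul(-1, 5)) = Add(Rational(-622, 69), -5) = Rational(-967, 69) ≈ -14.014)
Mul(q, 35) = Mul(Rational(-967, 69), 35) = Rational(-33845, 69)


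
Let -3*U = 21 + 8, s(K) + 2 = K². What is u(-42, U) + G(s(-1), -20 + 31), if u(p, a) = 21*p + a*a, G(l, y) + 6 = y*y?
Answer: -6062/9 ≈ -673.56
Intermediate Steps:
s(K) = -2 + K²
U = -29/3 (U = -(21 + 8)/3 = -⅓*29 = -29/3 ≈ -9.6667)
G(l, y) = -6 + y² (G(l, y) = -6 + y*y = -6 + y²)
u(p, a) = a² + 21*p (u(p, a) = 21*p + a² = a² + 21*p)
u(-42, U) + G(s(-1), -20 + 31) = ((-29/3)² + 21*(-42)) + (-6 + (-20 + 31)²) = (841/9 - 882) + (-6 + 11²) = -7097/9 + (-6 + 121) = -7097/9 + 115 = -6062/9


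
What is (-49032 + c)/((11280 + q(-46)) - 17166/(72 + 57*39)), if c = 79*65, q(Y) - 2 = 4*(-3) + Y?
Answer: -33581205/8580638 ≈ -3.9136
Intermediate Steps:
q(Y) = -10 + Y (q(Y) = 2 + (4*(-3) + Y) = 2 + (-12 + Y) = -10 + Y)
c = 5135
(-49032 + c)/((11280 + q(-46)) - 17166/(72 + 57*39)) = (-49032 + 5135)/((11280 + (-10 - 46)) - 17166/(72 + 57*39)) = -43897/((11280 - 56) - 17166/(72 + 2223)) = -43897/(11224 - 17166/2295) = -43897/(11224 - 17166*1/2295) = -43897/(11224 - 5722/765) = -43897/8580638/765 = -43897*765/8580638 = -33581205/8580638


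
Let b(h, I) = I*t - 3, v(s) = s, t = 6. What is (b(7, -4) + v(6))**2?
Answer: 441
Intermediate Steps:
b(h, I) = -3 + 6*I (b(h, I) = I*6 - 3 = 6*I - 3 = -3 + 6*I)
(b(7, -4) + v(6))**2 = ((-3 + 6*(-4)) + 6)**2 = ((-3 - 24) + 6)**2 = (-27 + 6)**2 = (-21)**2 = 441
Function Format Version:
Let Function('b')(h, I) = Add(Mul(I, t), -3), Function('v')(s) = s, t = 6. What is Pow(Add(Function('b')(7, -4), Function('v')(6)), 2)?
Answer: 441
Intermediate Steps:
Function('b')(h, I) = Add(-3, Mul(6, I)) (Function('b')(h, I) = Add(Mul(I, 6), -3) = Add(Mul(6, I), -3) = Add(-3, Mul(6, I)))
Pow(Add(Function('b')(7, -4), Function('v')(6)), 2) = Pow(Add(Add(-3, Mul(6, -4)), 6), 2) = Pow(Add(Add(-3, -24), 6), 2) = Pow(Add(-27, 6), 2) = Pow(-21, 2) = 441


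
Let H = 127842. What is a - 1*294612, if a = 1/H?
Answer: -37663787303/127842 ≈ -2.9461e+5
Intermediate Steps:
a = 1/127842 ≈ 7.8221e-6
a - 1*294612 = 1/127842 - 1*294612 = 1/127842 - 294612 = -37663787303/127842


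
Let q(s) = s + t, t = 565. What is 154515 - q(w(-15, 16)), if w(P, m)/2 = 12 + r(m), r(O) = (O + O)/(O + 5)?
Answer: 3232382/21 ≈ 1.5392e+5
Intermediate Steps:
r(O) = 2*O/(5 + O) (r(O) = (2*O)/(5 + O) = 2*O/(5 + O))
w(P, m) = 24 + 4*m/(5 + m) (w(P, m) = 2*(12 + 2*m/(5 + m)) = 24 + 4*m/(5 + m))
q(s) = 565 + s (q(s) = s + 565 = 565 + s)
154515 - q(w(-15, 16)) = 154515 - (565 + 4*(30 + 7*16)/(5 + 16)) = 154515 - (565 + 4*(30 + 112)/21) = 154515 - (565 + 4*(1/21)*142) = 154515 - (565 + 568/21) = 154515 - 1*12433/21 = 154515 - 12433/21 = 3232382/21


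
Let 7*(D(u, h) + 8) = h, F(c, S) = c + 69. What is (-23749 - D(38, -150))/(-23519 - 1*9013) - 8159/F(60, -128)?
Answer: -612193781/9792132 ≈ -62.519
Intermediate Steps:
F(c, S) = 69 + c
D(u, h) = -8 + h/7
(-23749 - D(38, -150))/(-23519 - 1*9013) - 8159/F(60, -128) = (-23749 - (-8 + (1/7)*(-150)))/(-23519 - 1*9013) - 8159/(69 + 60) = (-23749 - (-8 - 150/7))/(-23519 - 9013) - 8159/129 = (-23749 - 1*(-206/7))/(-32532) - 8159*1/129 = (-23749 + 206/7)*(-1/32532) - 8159/129 = -166037/7*(-1/32532) - 8159/129 = 166037/227724 - 8159/129 = -612193781/9792132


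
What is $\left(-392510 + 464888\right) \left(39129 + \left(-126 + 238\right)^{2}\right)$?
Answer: $3739988394$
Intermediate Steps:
$\left(-392510 + 464888\right) \left(39129 + \left(-126 + 238\right)^{2}\right) = 72378 \left(39129 + 112^{2}\right) = 72378 \left(39129 + 12544\right) = 72378 \cdot 51673 = 3739988394$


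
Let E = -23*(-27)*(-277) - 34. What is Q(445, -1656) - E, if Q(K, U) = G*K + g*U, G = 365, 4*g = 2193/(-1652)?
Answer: 276731127/826 ≈ 3.3503e+5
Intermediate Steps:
g = -2193/6608 (g = (2193/(-1652))/4 = (2193*(-1/1652))/4 = (¼)*(-2193/1652) = -2193/6608 ≈ -0.33187)
Q(K, U) = 365*K - 2193*U/6608
E = -172051 (E = 621*(-277) - 34 = -172017 - 34 = -172051)
Q(445, -1656) - E = (365*445 - 2193/6608*(-1656)) - 1*(-172051) = (162425 + 453951/826) + 172051 = 134617001/826 + 172051 = 276731127/826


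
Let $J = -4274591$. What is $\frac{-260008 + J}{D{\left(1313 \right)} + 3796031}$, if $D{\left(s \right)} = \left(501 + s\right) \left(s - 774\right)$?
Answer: $- \frac{1511533}{1591259} \approx -0.9499$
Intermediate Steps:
$D{\left(s \right)} = \left(-774 + s\right) \left(501 + s\right)$ ($D{\left(s \right)} = \left(501 + s\right) \left(-774 + s\right) = \left(-774 + s\right) \left(501 + s\right)$)
$\frac{-260008 + J}{D{\left(1313 \right)} + 3796031} = \frac{-260008 - 4274591}{\left(-387774 + 1313^{2} - 358449\right) + 3796031} = - \frac{4534599}{\left(-387774 + 1723969 - 358449\right) + 3796031} = - \frac{4534599}{977746 + 3796031} = - \frac{4534599}{4773777} = \left(-4534599\right) \frac{1}{4773777} = - \frac{1511533}{1591259}$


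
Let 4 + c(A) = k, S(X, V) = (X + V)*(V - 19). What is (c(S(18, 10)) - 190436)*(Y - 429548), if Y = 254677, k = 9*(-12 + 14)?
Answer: 33299285562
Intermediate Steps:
k = 18 (k = 9*2 = 18)
S(X, V) = (-19 + V)*(V + X) (S(X, V) = (V + X)*(-19 + V) = (-19 + V)*(V + X))
c(A) = 14 (c(A) = -4 + 18 = 14)
(c(S(18, 10)) - 190436)*(Y - 429548) = (14 - 190436)*(254677 - 429548) = -190422*(-174871) = 33299285562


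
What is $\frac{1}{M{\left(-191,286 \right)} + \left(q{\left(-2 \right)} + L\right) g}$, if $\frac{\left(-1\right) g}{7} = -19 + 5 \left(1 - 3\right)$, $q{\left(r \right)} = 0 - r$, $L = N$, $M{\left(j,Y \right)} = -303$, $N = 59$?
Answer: $\frac{1}{12080} \approx 8.2781 \cdot 10^{-5}$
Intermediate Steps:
$L = 59$
$q{\left(r \right)} = - r$
$g = 203$ ($g = - 7 \left(-19 + 5 \left(1 - 3\right)\right) = - 7 \left(-19 + 5 \left(-2\right)\right) = - 7 \left(-19 - 10\right) = \left(-7\right) \left(-29\right) = 203$)
$\frac{1}{M{\left(-191,286 \right)} + \left(q{\left(-2 \right)} + L\right) g} = \frac{1}{-303 + \left(\left(-1\right) \left(-2\right) + 59\right) 203} = \frac{1}{-303 + \left(2 + 59\right) 203} = \frac{1}{-303 + 61 \cdot 203} = \frac{1}{-303 + 12383} = \frac{1}{12080}$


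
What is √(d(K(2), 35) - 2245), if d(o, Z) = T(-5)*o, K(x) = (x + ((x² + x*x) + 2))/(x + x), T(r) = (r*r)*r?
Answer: 2*I*√655 ≈ 51.186*I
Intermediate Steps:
T(r) = r³ (T(r) = r²*r = r³)
K(x) = (2 + x + 2*x²)/(2*x) (K(x) = (x + ((x² + x²) + 2))/((2*x)) = (x + (2*x² + 2))*(1/(2*x)) = (x + (2 + 2*x²))*(1/(2*x)) = (2 + x + 2*x²)*(1/(2*x)) = (2 + x + 2*x²)/(2*x))
d(o, Z) = -125*o (d(o, Z) = (-5)³*o = -125*o)
√(d(K(2), 35) - 2245) = √(-125*(½ + 2 + 1/2) - 2245) = √(-125*(½ + 2 + ½) - 2245) = √(-125*3 - 2245) = √(-375 - 2245) = √(-2620) = 2*I*√655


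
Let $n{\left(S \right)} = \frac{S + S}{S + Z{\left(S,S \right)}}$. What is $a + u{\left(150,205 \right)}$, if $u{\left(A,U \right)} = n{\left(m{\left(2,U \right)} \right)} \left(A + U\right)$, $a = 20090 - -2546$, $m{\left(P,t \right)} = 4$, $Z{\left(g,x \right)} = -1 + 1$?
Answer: $23346$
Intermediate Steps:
$Z{\left(g,x \right)} = 0$
$n{\left(S \right)} = 2$ ($n{\left(S \right)} = \frac{S + S}{S + 0} = \frac{2 S}{S} = 2$)
$a = 22636$ ($a = 20090 + 2546 = 22636$)
$u{\left(A,U \right)} = 2 A + 2 U$ ($u{\left(A,U \right)} = 2 \left(A + U\right) = 2 A + 2 U$)
$a + u{\left(150,205 \right)} = 22636 + \left(2 \cdot 150 + 2 \cdot 205\right) = 22636 + \left(300 + 410\right) = 22636 + 710 = 23346$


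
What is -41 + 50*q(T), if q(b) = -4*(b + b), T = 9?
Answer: -3641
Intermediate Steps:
q(b) = -8*b
-41 + 50*q(T) = -41 + 50*(-8*9) = -41 + 50*(-72) = -41 - 3600 = -3641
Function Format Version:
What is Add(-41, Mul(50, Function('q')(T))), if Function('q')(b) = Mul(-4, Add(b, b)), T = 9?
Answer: -3641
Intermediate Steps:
Function('q')(b) = Mul(-8, b) (Function('q')(b) = Mul(-4, Mul(2, b)) = Mul(-8, b))
Add(-41, Mul(50, Function('q')(T))) = Add(-41, Mul(50, Mul(-8, 9))) = Add(-41, Mul(50, -72)) = Add(-41, -3600) = -3641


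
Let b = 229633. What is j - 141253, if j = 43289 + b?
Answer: 131669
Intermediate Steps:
j = 272922 (j = 43289 + 229633 = 272922)
j - 141253 = 272922 - 141253 = 131669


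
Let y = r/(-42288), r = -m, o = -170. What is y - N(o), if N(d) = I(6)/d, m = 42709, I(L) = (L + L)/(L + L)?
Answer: 3651409/3594480 ≈ 1.0158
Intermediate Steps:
I(L) = 1 (I(L) = (2*L)/((2*L)) = (2*L)*(1/(2*L)) = 1)
r = -42709 (r = -1*42709 = -42709)
y = 42709/42288 (y = -42709/(-42288) = -42709*(-1/42288) = 42709/42288 ≈ 1.0100)
N(d) = 1/d
y - N(o) = 42709/42288 - 1/(-170) = 42709/42288 - 1*(-1/170) = 42709/42288 + 1/170 = 3651409/3594480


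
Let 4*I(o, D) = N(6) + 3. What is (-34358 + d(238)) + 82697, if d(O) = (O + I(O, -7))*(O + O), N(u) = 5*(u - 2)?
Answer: 164364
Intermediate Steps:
N(u) = -10 + 5*u (N(u) = 5*(-2 + u) = -10 + 5*u)
I(o, D) = 23/4 (I(o, D) = ((-10 + 5*6) + 3)/4 = ((-10 + 30) + 3)/4 = (20 + 3)/4 = (1/4)*23 = 23/4)
d(O) = 2*O*(23/4 + O) (d(O) = (O + 23/4)*(O + O) = (23/4 + O)*(2*O) = 2*O*(23/4 + O))
(-34358 + d(238)) + 82697 = (-34358 + (1/2)*238*(23 + 4*238)) + 82697 = (-34358 + (1/2)*238*(23 + 952)) + 82697 = (-34358 + (1/2)*238*975) + 82697 = (-34358 + 116025) + 82697 = 81667 + 82697 = 164364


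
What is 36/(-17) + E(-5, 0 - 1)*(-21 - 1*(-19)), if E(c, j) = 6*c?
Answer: 984/17 ≈ 57.882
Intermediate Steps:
36/(-17) + E(-5, 0 - 1)*(-21 - 1*(-19)) = 36/(-17) + (6*(-5))*(-21 - 1*(-19)) = 36*(-1/17) - 30*(-21 + 19) = -36/17 - 30*(-2) = -36/17 + 60 = 984/17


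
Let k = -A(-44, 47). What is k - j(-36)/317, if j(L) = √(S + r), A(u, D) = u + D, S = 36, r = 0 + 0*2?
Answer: -957/317 ≈ -3.0189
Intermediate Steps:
r = 0 (r = 0 + 0 = 0)
A(u, D) = D + u
j(L) = 6 (j(L) = √(36 + 0) = √36 = 6)
k = -3 (k = -(47 - 44) = -1*3 = -3)
k - j(-36)/317 = -3 - 6/317 = -957/317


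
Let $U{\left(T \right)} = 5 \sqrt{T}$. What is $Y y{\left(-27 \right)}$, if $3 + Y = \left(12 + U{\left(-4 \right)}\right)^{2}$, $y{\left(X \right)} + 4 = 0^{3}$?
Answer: $-164 - 960 i \approx -164.0 - 960.0 i$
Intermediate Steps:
$y{\left(X \right)} = -4$ ($y{\left(X \right)} = -4 + 0^{3} = -4 + 0 = -4$)
$Y = -3 + \left(12 + 10 i\right)^{2}$ ($Y = -3 + \left(12 + 5 \sqrt{-4}\right)^{2} = -3 + \left(12 + 5 \cdot 2 i\right)^{2} = -3 + \left(12 + 10 i\right)^{2} \approx 41.0 + 240.0 i$)
$Y y{\left(-27 \right)} = \left(41 + 240 i\right) \left(-4\right) = -164 - 960 i$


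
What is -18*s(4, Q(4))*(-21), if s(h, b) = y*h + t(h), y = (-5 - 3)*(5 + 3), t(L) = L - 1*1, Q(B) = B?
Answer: -95634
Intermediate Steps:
t(L) = -1 + L (t(L) = L - 1 = -1 + L)
y = -64 (y = -8*8 = -64)
s(h, b) = -1 - 63*h (s(h, b) = -64*h + (-1 + h) = -1 - 63*h)
-18*s(4, Q(4))*(-21) = -18*(-1 - 63*4)*(-21) = -18*(-1 - 252)*(-21) = -18*(-253)*(-21) = 4554*(-21) = -95634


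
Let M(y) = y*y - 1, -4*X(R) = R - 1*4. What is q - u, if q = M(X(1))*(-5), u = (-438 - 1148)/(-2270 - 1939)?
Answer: 1999/1104 ≈ 1.8107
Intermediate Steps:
X(R) = 1 - R/4 (X(R) = -(R - 1*4)/4 = -(R - 4)/4 = -(-4 + R)/4 = 1 - R/4)
u = 26/69 (u = -1586/(-4209) = -1586*(-1/4209) = 26/69 ≈ 0.37681)
M(y) = -1 + y² (M(y) = y² - 1 = -1 + y²)
q = 35/16 (q = (-1 + (1 - ¼*1)²)*(-5) = (-1 + (1 - ¼)²)*(-5) = (-1 + (¾)²)*(-5) = (-1 + 9/16)*(-5) = -7/16*(-5) = 35/16 ≈ 2.1875)
q - u = 35/16 - 1*26/69 = 35/16 - 26/69 = 1999/1104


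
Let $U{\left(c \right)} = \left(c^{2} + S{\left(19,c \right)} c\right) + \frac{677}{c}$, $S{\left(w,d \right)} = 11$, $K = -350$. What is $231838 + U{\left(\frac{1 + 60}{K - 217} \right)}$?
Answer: $\frac{4423105946755}{19610829} \approx 2.2554 \cdot 10^{5}$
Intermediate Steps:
$U{\left(c \right)} = c^{2} + 11 c + \frac{677}{c}$ ($U{\left(c \right)} = \left(c^{2} + 11 c\right) + \frac{677}{c} = c^{2} + 11 c + \frac{677}{c}$)
$231838 + U{\left(\frac{1 + 60}{K - 217} \right)} = 231838 + \frac{677 + \left(\frac{1 + 60}{-350 - 217}\right)^{2} \left(11 + \frac{1 + 60}{-350 - 217}\right)}{\left(1 + 60\right) \frac{1}{-350 - 217}} = 231838 + \frac{677 + \left(\frac{61}{-567}\right)^{2} \left(11 + \frac{61}{-567}\right)}{61 \frac{1}{-567}} = 231838 + \frac{677 + \left(61 \left(- \frac{1}{567}\right)\right)^{2} \left(11 + 61 \left(- \frac{1}{567}\right)\right)}{61 \left(- \frac{1}{567}\right)} = 231838 + \frac{677 + \left(- \frac{61}{567}\right)^{2} \left(11 - \frac{61}{567}\right)}{- \frac{61}{567}} = 231838 - \frac{567 \left(677 + \frac{3721}{321489} \cdot \frac{6176}{567}\right)}{61} = 231838 - \frac{567 \left(677 + \frac{22980896}{182284263}\right)}{61} = 231838 - \frac{123429426947}{19610829} = \frac{4423105946755}{19610829}$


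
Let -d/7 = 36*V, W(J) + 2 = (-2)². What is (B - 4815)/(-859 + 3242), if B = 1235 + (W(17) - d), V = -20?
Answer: -8618/2383 ≈ -3.6165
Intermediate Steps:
W(J) = 2 (W(J) = -2 + (-2)² = -2 + 4 = 2)
d = 5040 (d = -252*(-20) = -7*(-720) = 5040)
B = -3803 (B = 1235 + (2 - 1*5040) = 1235 + (2 - 5040) = 1235 - 5038 = -3803)
(B - 4815)/(-859 + 3242) = (-3803 - 4815)/(-859 + 3242) = -8618/2383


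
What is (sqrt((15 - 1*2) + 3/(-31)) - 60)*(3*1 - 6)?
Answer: 180 - 60*sqrt(31)/31 ≈ 169.22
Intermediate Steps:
(sqrt((15 - 1*2) + 3/(-31)) - 60)*(3*1 - 6) = (sqrt((15 - 2) + 3*(-1/31)) - 60)*(3 - 6) = (sqrt(13 - 3/31) - 60)*(-3) = (sqrt(400/31) - 60)*(-3) = (20*sqrt(31)/31 - 60)*(-3) = (-60 + 20*sqrt(31)/31)*(-3) = 180 - 60*sqrt(31)/31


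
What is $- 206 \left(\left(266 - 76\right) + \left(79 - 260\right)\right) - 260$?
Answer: $-2114$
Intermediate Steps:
$- 206 \left(\left(266 - 76\right) + \left(79 - 260\right)\right) - 260 = - 206 \left(190 - 181\right) - 260 = \left(-206\right) 9 - 260 = -1854 - 260 = -2114$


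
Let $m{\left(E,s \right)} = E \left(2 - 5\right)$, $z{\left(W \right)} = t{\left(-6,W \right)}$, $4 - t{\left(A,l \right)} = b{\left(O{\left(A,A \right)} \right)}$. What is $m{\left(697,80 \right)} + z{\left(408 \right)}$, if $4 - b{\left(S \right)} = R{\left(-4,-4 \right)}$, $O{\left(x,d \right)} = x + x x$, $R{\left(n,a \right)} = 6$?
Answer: $-2085$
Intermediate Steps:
$O{\left(x,d \right)} = x + x^{2}$
$b{\left(S \right)} = -2$ ($b{\left(S \right)} = 4 - 6 = -2$)
$t{\left(A,l \right)} = 6$ ($t{\left(A,l \right)} = 4 - -2 = 4 + 2 = 6$)
$z{\left(W \right)} = 6$
$m{\left(E,s \right)} = - 3 E$ ($m{\left(E,s \right)} = E \left(-3\right) = - 3 E$)
$m{\left(697,80 \right)} + z{\left(408 \right)} = \left(-3\right) 697 + 6 = -2091 + 6 = -2085$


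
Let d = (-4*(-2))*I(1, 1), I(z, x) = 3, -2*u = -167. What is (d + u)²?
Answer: 46225/4 ≈ 11556.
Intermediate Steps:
u = 167/2 (u = -½*(-167) = 167/2 ≈ 83.500)
d = 24 (d = -4*(-2)*3 = 8*3 = 24)
(d + u)² = (24 + 167/2)² = (215/2)² = 46225/4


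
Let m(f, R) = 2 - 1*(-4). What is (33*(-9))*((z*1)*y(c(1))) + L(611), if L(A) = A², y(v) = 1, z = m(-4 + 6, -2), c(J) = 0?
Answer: 371539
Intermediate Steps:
m(f, R) = 6 (m(f, R) = 2 + 4 = 6)
z = 6
(33*(-9))*((z*1)*y(c(1))) + L(611) = (33*(-9))*((6*1)*1) + 611² = -1782 + 373321 = 371539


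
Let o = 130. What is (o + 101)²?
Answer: 53361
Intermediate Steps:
(o + 101)² = (130 + 101)² = 231² = 53361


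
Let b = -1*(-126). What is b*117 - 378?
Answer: 14364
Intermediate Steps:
b = 126
b*117 - 378 = 126*117 - 378 = 14742 - 378 = 14364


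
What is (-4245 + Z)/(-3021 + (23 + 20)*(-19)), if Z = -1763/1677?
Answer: 82798/74841 ≈ 1.1063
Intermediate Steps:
Z = -41/39 (Z = -1763*1/1677 = -41/39 ≈ -1.0513)
(-4245 + Z)/(-3021 + (23 + 20)*(-19)) = (-4245 - 41/39)/(-3021 + (23 + 20)*(-19)) = -165596/(39*(-3021 + 43*(-19))) = -165596/(39*(-3021 - 817)) = -165596/39/(-3838) = -165596/39*(-1/3838) = 82798/74841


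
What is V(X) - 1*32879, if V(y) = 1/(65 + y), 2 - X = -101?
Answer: -5523671/168 ≈ -32879.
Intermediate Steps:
X = 103 (X = 2 - 1*(-101) = 2 + 101 = 103)
V(X) - 1*32879 = 1/(65 + 103) - 1*32879 = 1/168 - 32879 = -5523671/168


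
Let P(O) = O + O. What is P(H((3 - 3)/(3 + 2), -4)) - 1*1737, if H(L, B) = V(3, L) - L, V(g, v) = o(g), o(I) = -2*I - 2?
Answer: -1753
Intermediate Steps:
o(I) = -2 - 2*I
V(g, v) = -2 - 2*g
H(L, B) = -8 - L (H(L, B) = (-2 - 2*3) - L = (-2 - 6) - L = -8 - L)
P(O) = 2*O
P(H((3 - 3)/(3 + 2), -4)) - 1*1737 = 2*(-8 - (3 - 3)/(3 + 2)) - 1*1737 = 2*(-8 - 0/5) - 1737 = 2*(-8 - 1*0) - 1737 = 2*(-8 + 0) - 1737 = 2*(-8) - 1737 = -16 - 1737 = -1753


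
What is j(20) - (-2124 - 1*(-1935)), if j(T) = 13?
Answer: 202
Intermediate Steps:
j(20) - (-2124 - 1*(-1935)) = 13 - (-2124 - 1*(-1935)) = 13 - (-2124 + 1935) = 13 - 1*(-189) = 13 + 189 = 202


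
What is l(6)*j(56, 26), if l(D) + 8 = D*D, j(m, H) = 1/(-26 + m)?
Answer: 14/15 ≈ 0.93333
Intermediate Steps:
l(D) = -8 + D**2 (l(D) = -8 + D*D = -8 + D**2)
l(6)*j(56, 26) = (-8 + 6**2)/(-26 + 56) = (-8 + 36)/30 = 28*(1/30) = 14/15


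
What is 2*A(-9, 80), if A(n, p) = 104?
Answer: 208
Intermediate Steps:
2*A(-9, 80) = 2*104 = 208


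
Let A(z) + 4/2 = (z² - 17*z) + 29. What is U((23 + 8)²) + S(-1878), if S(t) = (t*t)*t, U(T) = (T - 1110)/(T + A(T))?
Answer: -6015266481978293/908172 ≈ -6.6235e+9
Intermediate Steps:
A(z) = 27 + z² - 17*z (A(z) = -2 + ((z² - 17*z) + 29) = -2 + (29 + z² - 17*z) = 27 + z² - 17*z)
U(T) = (-1110 + T)/(27 + T² - 16*T) (U(T) = (T - 1110)/(T + (27 + T² - 17*T)) = (-1110 + T)/(27 + T² - 16*T))
S(t) = t³ (S(t) = t²*t = t³)
U((23 + 8)²) + S(-1878) = (-1110 + (23 + 8)²)/(27 + ((23 + 8)²)² - 16*(23 + 8)²) + (-1878)³ = (-1110 + 31²)/(27 + (31²)² - 16*31²) - 6623488152 = (-1110 + 961)/(27 + 961² - 16*961) - 6623488152 = -149/(27 + 923521 - 15376) - 6623488152 = -149/908172 - 6623488152 = -6015266481978293/908172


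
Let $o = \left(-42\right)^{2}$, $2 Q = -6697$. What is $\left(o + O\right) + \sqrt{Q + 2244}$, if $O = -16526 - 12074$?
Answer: $-26836 + \frac{47 i \sqrt{2}}{2} \approx -26836.0 + 33.234 i$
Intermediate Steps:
$Q = - \frac{6697}{2}$ ($Q = \frac{1}{2} \left(-6697\right) = - \frac{6697}{2} \approx -3348.5$)
$o = 1764$
$O = -28600$ ($O = -16526 - 12074 = -28600$)
$\left(o + O\right) + \sqrt{Q + 2244} = \left(1764 - 28600\right) + \sqrt{- \frac{6697}{2} + 2244} = -26836 + \sqrt{- \frac{2209}{2}} = -26836 + \frac{47 i \sqrt{2}}{2}$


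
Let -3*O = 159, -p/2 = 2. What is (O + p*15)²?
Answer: 12769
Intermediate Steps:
p = -4 (p = -2*2 = -4)
O = -53 (O = -⅓*159 = -53)
(O + p*15)² = (-53 - 4*15)² = (-53 - 60)² = (-113)² = 12769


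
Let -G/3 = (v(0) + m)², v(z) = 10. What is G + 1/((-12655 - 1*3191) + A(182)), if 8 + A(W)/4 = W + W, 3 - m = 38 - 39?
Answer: -8480137/14422 ≈ -588.00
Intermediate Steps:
m = 4 (m = 3 - (38 - 39) = 3 - 1*(-1) = 3 + 1 = 4)
A(W) = -32 + 8*W (A(W) = -32 + 4*(W + W) = -32 + 4*(2*W) = -32 + 8*W)
G = -588 (G = -3*(10 + 4)² = -3*14² = -3*196 = -588)
G + 1/((-12655 - 1*3191) + A(182)) = -588 + 1/((-12655 - 1*3191) + (-32 + 8*182)) = -588 + 1/((-12655 - 3191) + (-32 + 1456)) = -588 + 1/(-15846 + 1424) = -588 + 1/(-14422) = -588 - 1/14422 = -8480137/14422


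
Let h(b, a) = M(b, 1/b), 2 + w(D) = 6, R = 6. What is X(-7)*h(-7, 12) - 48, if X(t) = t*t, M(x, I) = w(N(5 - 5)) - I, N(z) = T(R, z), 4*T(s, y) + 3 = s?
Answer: 155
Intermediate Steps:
T(s, y) = -3/4 + s/4
N(z) = 3/4 (N(z) = -3/4 + (1/4)*6 = -3/4 + 3/2 = 3/4)
w(D) = 4 (w(D) = -2 + 6 = 4)
M(x, I) = 4 - I
h(b, a) = 4 - 1/b
X(t) = t**2
X(-7)*h(-7, 12) - 48 = (-7)**2*(4 - 1/(-7)) - 48 = 49*(4 - 1*(-1/7)) - 48 = 49*(4 + 1/7) - 48 = 49*(29/7) - 48 = 203 - 48 = 155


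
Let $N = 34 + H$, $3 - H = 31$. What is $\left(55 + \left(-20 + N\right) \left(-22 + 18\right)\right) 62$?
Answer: $6882$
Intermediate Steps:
$H = -28$ ($H = 3 - 31 = -28$)
$N = 6$ ($N = 34 - 28 = 6$)
$\left(55 + \left(-20 + N\right) \left(-22 + 18\right)\right) 62 = \left(55 + \left(-20 + 6\right) \left(-22 + 18\right)\right) 62 = \left(55 - -56\right) 62 = \left(55 + 56\right) 62 = 111 \cdot 62 = 6882$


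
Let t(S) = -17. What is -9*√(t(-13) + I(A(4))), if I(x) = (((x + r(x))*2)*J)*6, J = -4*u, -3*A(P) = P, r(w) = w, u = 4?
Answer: -27*√55 ≈ -200.24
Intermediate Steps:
A(P) = -P/3
J = -16 (J = -4*4 = -16)
I(x) = -384*x (I(x) = (((x + x)*2)*(-16))*6 = (((2*x)*2)*(-16))*6 = ((4*x)*(-16))*6 = -64*x*6 = -384*x)
-9*√(t(-13) + I(A(4))) = -9*√(-17 - (-128)*4) = -9*√(-17 - 384*(-4/3)) = -9*√(-17 + 512) = -27*√55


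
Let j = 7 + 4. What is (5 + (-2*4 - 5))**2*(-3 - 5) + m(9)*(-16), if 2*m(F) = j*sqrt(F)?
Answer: -776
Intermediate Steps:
j = 11
m(F) = 11*sqrt(F)/2 (m(F) = (11*sqrt(F))/2 = 11*sqrt(F)/2)
(5 + (-2*4 - 5))**2*(-3 - 5) + m(9)*(-16) = (5 + (-2*4 - 5))**2*(-3 - 5) + (11*sqrt(9)/2)*(-16) = (5 + (-8 - 5))**2*(-8) + ((11/2)*3)*(-16) = (5 - 13)**2*(-8) + (33/2)*(-16) = (-8)**2*(-8) - 264 = 64*(-8) - 264 = -512 - 264 = -776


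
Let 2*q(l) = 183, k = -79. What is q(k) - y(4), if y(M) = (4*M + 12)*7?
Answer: -209/2 ≈ -104.50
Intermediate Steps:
q(l) = 183/2 (q(l) = (1/2)*183 = 183/2)
y(M) = 84 + 28*M (y(M) = (12 + 4*M)*7 = 84 + 28*M)
q(k) - y(4) = 183/2 - (84 + 28*4) = 183/2 - (84 + 112) = 183/2 - 1*196 = 183/2 - 196 = -209/2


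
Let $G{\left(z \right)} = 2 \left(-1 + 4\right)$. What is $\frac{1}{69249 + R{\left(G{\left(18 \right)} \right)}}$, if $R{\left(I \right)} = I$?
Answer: $\frac{1}{69255} \approx 1.4439 \cdot 10^{-5}$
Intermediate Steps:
$G{\left(z \right)} = 6$ ($G{\left(z \right)} = 2 \cdot 3 = 6$)
$\frac{1}{69249 + R{\left(G{\left(18 \right)} \right)}} = \frac{1}{69249 + 6} = \frac{1}{69255}$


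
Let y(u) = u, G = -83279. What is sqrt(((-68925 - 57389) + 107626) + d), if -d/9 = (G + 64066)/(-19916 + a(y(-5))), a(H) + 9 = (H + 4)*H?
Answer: 7*I*sqrt(1051440265)/1660 ≈ 136.74*I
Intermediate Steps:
a(H) = -9 + H*(4 + H) (a(H) = -9 + (H + 4)*H = -9 + (4 + H)*H = -9 + H*(4 + H))
d = -57639/6640 (d = -9*(-83279 + 64066)/(-19916 + (-9 + (-5)**2 + 4*(-5))) = -(-172917)/(-19916 + (-9 + 25 - 20)) = -(-172917)/(-19916 - 4) = -(-172917)/(-19920) = -(-172917)*(-1)/19920 = -9*19213/19920 = -57639/6640 ≈ -8.6806)
sqrt(((-68925 - 57389) + 107626) + d) = sqrt(((-68925 - 57389) + 107626) - 57639/6640) = sqrt((-126314 + 107626) - 57639/6640) = sqrt(-18688 - 57639/6640) = sqrt(-124145959/6640) = 7*I*sqrt(1051440265)/1660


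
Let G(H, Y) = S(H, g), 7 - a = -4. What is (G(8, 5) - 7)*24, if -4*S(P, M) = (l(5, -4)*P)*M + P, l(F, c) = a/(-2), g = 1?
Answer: 48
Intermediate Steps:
a = 11 (a = 7 - 1*(-4) = 7 + 4 = 11)
l(F, c) = -11/2 (l(F, c) = 11/(-2) = 11*(-½) = -11/2)
S(P, M) = -P/4 + 11*M*P/8 (S(P, M) = -((-11*P/2)*M + P)/4 = -(-11*M*P/2 + P)/4 = -(P - 11*M*P/2)/4 = -P/4 + 11*M*P/8)
G(H, Y) = 9*H/8 (G(H, Y) = H*(-2 + 11*1)/8 = H*(-2 + 11)/8 = (⅛)*H*9 = 9*H/8)
(G(8, 5) - 7)*24 = ((9/8)*8 - 7)*24 = (9 - 7)*24 = 2*24 = 48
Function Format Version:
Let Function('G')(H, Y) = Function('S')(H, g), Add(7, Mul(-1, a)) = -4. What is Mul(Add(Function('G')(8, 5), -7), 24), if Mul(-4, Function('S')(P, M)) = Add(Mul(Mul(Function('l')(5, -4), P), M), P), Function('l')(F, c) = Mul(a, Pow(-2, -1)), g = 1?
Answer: 48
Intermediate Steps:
a = 11 (a = Add(7, Mul(-1, -4)) = Add(7, 4) = 11)
Function('l')(F, c) = Rational(-11, 2) (Function('l')(F, c) = Mul(11, Pow(-2, -1)) = Mul(11, Rational(-1, 2)) = Rational(-11, 2))
Function('S')(P, M) = Add(Mul(Rational(-1, 4), P), Mul(Rational(11, 8), M, P)) (Function('S')(P, M) = Mul(Rational(-1, 4), Add(Mul(Mul(Rational(-11, 2), P), M), P)) = Mul(Rational(-1, 4), Add(Mul(Rational(-11, 2), M, P), P)) = Mul(Rational(-1, 4), Add(P, Mul(Rational(-11, 2), M, P))) = Add(Mul(Rational(-1, 4), P), Mul(Rational(11, 8), M, P)))
Function('G')(H, Y) = Mul(Rational(9, 8), H) (Function('G')(H, Y) = Mul(Rational(1, 8), H, Add(-2, Mul(11, 1))) = Mul(Rational(1, 8), H, Add(-2, 11)) = Mul(Rational(1, 8), H, 9) = Mul(Rational(9, 8), H))
Mul(Add(Function('G')(8, 5), -7), 24) = Mul(Add(Mul(Rational(9, 8), 8), -7), 24) = Mul(Add(9, -7), 24) = Mul(2, 24) = 48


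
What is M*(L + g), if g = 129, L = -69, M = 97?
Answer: 5820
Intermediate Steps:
M*(L + g) = 97*(-69 + 129) = 97*60 = 5820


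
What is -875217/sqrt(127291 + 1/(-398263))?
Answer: -41677*sqrt(103010512675821)/172432978 ≈ -2453.1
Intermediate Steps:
-875217/sqrt(127291 + 1/(-398263)) = -875217/sqrt(127291 - 1/398263) = -875217*sqrt(103010512675821)/3621092538 = -41677*sqrt(103010512675821)/172432978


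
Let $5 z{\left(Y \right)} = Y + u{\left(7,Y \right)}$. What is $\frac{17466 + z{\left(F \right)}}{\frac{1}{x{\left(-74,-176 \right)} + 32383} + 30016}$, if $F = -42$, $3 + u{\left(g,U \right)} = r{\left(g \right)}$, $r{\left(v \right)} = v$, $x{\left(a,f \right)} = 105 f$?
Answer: $\frac{1213620676}{2086562245} \approx 0.58164$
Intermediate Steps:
$u{\left(g,U \right)} = -3 + g$
$z{\left(Y \right)} = \frac{4}{5} + \frac{Y}{5}$ ($z{\left(Y \right)} = \frac{Y + \left(-3 + 7\right)}{5} = \frac{Y + 4}{5} = \frac{4 + Y}{5} = \frac{4}{5} + \frac{Y}{5}$)
$\frac{17466 + z{\left(F \right)}}{\frac{1}{x{\left(-74,-176 \right)} + 32383} + 30016} = \frac{17466 + \left(\frac{4}{5} + \frac{1}{5} \left(-42\right)\right)}{\frac{1}{105 \left(-176\right) + 32383} + 30016} = \frac{17466 + \left(\frac{4}{5} - \frac{42}{5}\right)}{\frac{1}{-18480 + 32383} + 30016} = \frac{17466 - \frac{38}{5}}{\frac{1}{13903} + 30016} = \frac{87292}{5 \left(\frac{1}{13903} + 30016\right)} = \frac{87292}{5 \cdot \frac{417312449}{13903}} = \frac{87292}{5} \cdot \frac{13903}{417312449} = \frac{1213620676}{2086562245}$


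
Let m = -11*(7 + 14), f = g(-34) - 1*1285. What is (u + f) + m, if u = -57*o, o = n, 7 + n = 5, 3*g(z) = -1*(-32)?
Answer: -4174/3 ≈ -1391.3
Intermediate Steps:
g(z) = 32/3 (g(z) = (-1*(-32))/3 = (⅓)*32 = 32/3)
n = -2 (n = -7 + 5 = -2)
o = -2
f = -3823/3 (f = 32/3 - 1*1285 = 32/3 - 1285 = -3823/3 ≈ -1274.3)
u = 114 (u = -57*(-2) = 114)
m = -231 (m = -11*21 = -231)
(u + f) + m = (114 - 3823/3) - 231 = -3481/3 - 231 = -4174/3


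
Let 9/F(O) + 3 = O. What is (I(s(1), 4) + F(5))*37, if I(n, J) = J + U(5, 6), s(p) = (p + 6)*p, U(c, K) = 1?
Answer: 703/2 ≈ 351.50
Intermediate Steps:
F(O) = 9/(-3 + O)
s(p) = p*(6 + p) (s(p) = (6 + p)*p = p*(6 + p))
I(n, J) = 1 + J (I(n, J) = J + 1 = 1 + J)
(I(s(1), 4) + F(5))*37 = ((1 + 4) + 9/(-3 + 5))*37 = (5 + 9/2)*37 = (19/2)*37 = 703/2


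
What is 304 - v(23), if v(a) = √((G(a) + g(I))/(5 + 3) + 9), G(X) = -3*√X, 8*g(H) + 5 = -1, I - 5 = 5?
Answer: 304 - √(570 - 24*√23)/8 ≈ 301.33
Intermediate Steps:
I = 10 (I = 5 + 5 = 10)
g(H) = -¾ (g(H) = -5/8 + (⅛)*(-1) = -5/8 - ⅛ = -¾)
v(a) = √(285/32 - 3*√a/8) (v(a) = √((-3*√a - ¾)/(5 + 3) + 9) = √((-¾ - 3*√a)/8 + 9) = √((-¾ - 3*√a)*(⅛) + 9) = √((-3/32 - 3*√a/8) + 9) = √(285/32 - 3*√a/8))
304 - v(23) = 304 - √(570 - 24*√23)/8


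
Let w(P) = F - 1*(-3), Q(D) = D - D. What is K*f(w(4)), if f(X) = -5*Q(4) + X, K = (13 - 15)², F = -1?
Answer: 8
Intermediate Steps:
Q(D) = 0
K = 4 (K = (-2)² = 4)
w(P) = 2 (w(P) = -1 - 1*(-3) = -1 + 3 = 2)
f(X) = X (f(X) = -5*0 + X = 0 + X = X)
K*f(w(4)) = 4*2 = 8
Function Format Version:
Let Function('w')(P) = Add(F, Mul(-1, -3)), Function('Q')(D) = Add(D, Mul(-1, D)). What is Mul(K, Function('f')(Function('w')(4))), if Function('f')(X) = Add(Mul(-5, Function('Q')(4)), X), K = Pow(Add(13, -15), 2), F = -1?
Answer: 8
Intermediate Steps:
Function('Q')(D) = 0
K = 4 (K = Pow(-2, 2) = 4)
Function('w')(P) = 2 (Function('w')(P) = Add(-1, Mul(-1, -3)) = Add(-1, 3) = 2)
Function('f')(X) = X (Function('f')(X) = Add(Mul(-5, 0), X) = Add(0, X) = X)
Mul(K, Function('f')(Function('w')(4))) = Mul(4, 2) = 8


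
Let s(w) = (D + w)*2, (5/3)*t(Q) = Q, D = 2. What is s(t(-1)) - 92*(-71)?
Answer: 32674/5 ≈ 6534.8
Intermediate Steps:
t(Q) = 3*Q/5
s(w) = 4 + 2*w (s(w) = (2 + w)*2 = 4 + 2*w)
s(t(-1)) - 92*(-71) = (4 + 2*((⅗)*(-1))) - 92*(-71) = (4 + 2*(-⅗)) + 6532 = (4 - 6/5) + 6532 = 14/5 + 6532 = 32674/5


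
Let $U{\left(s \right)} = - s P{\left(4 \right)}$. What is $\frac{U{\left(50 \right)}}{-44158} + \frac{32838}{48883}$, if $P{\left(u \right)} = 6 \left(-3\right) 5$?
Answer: $\frac{615043452}{1079287757} \approx 0.56986$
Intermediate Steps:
$P{\left(u \right)} = -90$ ($P{\left(u \right)} = \left(-18\right) 5 = -90$)
$U{\left(s \right)} = 90 s$ ($U{\left(s \right)} = - s \left(-90\right) = 90 s$)
$\frac{U{\left(50 \right)}}{-44158} + \frac{32838}{48883} = \frac{90 \cdot 50}{-44158} + \frac{32838}{48883} = 4500 \left(- \frac{1}{44158}\right) + 32838 \cdot \frac{1}{48883} = - \frac{2250}{22079} + \frac{32838}{48883} = \frac{615043452}{1079287757}$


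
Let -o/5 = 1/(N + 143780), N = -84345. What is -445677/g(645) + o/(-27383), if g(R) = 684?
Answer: -48356210169811/74214392388 ≈ -651.57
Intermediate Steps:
o = -1/11887 (o = -5/(-84345 + 143780) = -5/59435 = -5*1/59435 = -1/11887 ≈ -8.4126e-5)
-445677/g(645) + o/(-27383) = -445677/684 - 1/11887/(-27383) = -445677*1/684 - 1/11887*(-1/27383) = -148559/228 + 1/325501721 = -48356210169811/74214392388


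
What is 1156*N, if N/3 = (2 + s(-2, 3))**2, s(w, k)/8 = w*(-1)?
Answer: 1123632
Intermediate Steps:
s(w, k) = -8*w (s(w, k) = 8*(w*(-1)) = 8*(-w) = -8*w)
N = 972 (N = 3*(2 - 8*(-2))**2 = 3*(2 + 16)**2 = 3*18**2 = 3*324 = 972)
1156*N = 1156*972 = 1123632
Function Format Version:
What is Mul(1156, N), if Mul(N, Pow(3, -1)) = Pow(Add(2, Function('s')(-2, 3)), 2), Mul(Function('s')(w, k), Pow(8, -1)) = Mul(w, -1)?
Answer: 1123632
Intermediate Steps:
Function('s')(w, k) = Mul(-8, w) (Function('s')(w, k) = Mul(8, Mul(w, -1)) = Mul(8, Mul(-1, w)) = Mul(-8, w))
N = 972 (N = Mul(3, Pow(Add(2, Mul(-8, -2)), 2)) = Mul(3, Pow(Add(2, 16), 2)) = Mul(3, Pow(18, 2)) = Mul(3, 324) = 972)
Mul(1156, N) = Mul(1156, 972) = 1123632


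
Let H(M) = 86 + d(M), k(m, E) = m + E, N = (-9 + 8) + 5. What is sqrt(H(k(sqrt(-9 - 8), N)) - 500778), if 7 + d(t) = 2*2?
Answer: I*sqrt(500695) ≈ 707.6*I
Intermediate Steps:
d(t) = -3 (d(t) = -7 + 2*2 = -7 + 4 = -3)
N = 4 (N = -1 + 5 = 4)
k(m, E) = E + m
H(M) = 83 (H(M) = 86 - 3 = 83)
sqrt(H(k(sqrt(-9 - 8), N)) - 500778) = sqrt(83 - 500778) = sqrt(-500695) = I*sqrt(500695)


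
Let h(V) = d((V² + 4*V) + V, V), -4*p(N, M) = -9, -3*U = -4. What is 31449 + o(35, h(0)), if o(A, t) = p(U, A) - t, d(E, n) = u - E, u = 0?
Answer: 125805/4 ≈ 31451.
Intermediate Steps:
d(E, n) = -E (d(E, n) = 0 - E = -E)
U = 4/3 (U = -⅓*(-4) = 4/3 ≈ 1.3333)
p(N, M) = 9/4 (p(N, M) = -¼*(-9) = 9/4)
h(V) = -V² - 5*V (h(V) = -((V² + 4*V) + V) = -(V² + 5*V) = -V² - 5*V)
o(A, t) = 9/4 - t
31449 + o(35, h(0)) = 31449 + (9/4 - (-1)*0*(5 + 0)) = 31449 + (9/4 - (-1)*0*5) = 31449 + (9/4 - 1*0) = 31449 + (9/4 + 0) = 31449 + 9/4 = 125805/4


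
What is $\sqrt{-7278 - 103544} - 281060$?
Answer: $-281060 + i \sqrt{110822} \approx -2.8106 \cdot 10^{5} + 332.9 i$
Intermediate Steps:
$\sqrt{-7278 - 103544} - 281060 = \sqrt{-110822} - 281060 = i \sqrt{110822} - 281060 = -281060 + i \sqrt{110822}$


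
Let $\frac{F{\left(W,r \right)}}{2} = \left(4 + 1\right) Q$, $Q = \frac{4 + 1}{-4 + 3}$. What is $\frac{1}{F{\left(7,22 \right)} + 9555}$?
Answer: $\frac{1}{9505} \approx 0.00010521$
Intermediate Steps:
$Q = -5$ ($Q = \frac{5}{-1} = 5 \left(-1\right) = -5$)
$F{\left(W,r \right)} = -50$ ($F{\left(W,r \right)} = 2 \left(4 + 1\right) \left(-5\right) = 2 \cdot 5 \left(-5\right) = 2 \left(-25\right) = -50$)
$\frac{1}{F{\left(7,22 \right)} + 9555} = \frac{1}{-50 + 9555} = \frac{1}{9505}$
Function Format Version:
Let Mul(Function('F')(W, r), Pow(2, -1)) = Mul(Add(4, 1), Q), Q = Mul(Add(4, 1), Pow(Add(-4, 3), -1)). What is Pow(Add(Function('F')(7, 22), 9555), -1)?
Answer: Rational(1, 9505) ≈ 0.00010521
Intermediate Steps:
Q = -5 (Q = Mul(5, Pow(-1, -1)) = Mul(5, -1) = -5)
Function('F')(W, r) = -50 (Function('F')(W, r) = Mul(2, Mul(Add(4, 1), -5)) = Mul(2, Mul(5, -5)) = Mul(2, -25) = -50)
Pow(Add(Function('F')(7, 22), 9555), -1) = Pow(Add(-50, 9555), -1) = Pow(9505, -1) = Rational(1, 9505)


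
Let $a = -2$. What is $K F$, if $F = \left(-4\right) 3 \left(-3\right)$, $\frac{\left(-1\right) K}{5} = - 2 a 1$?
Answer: $-720$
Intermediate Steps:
$K = -20$ ($K = - 5 \left(-2\right) \left(-2\right) 1 = - 5 \cdot 4 \cdot 1 = \left(-5\right) 4 = -20$)
$F = 36$ ($F = \left(-12\right) \left(-3\right) = 36$)
$K F = \left(-20\right) 36 = -720$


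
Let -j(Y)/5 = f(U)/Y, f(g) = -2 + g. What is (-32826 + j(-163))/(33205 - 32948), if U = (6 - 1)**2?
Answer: -5350523/41891 ≈ -127.72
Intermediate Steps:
U = 25 (U = 5**2 = 25)
j(Y) = -115/Y (j(Y) = -5*(-2 + 25)/Y = -115/Y)
(-32826 + j(-163))/(33205 - 32948) = (-32826 - 115/(-163))/(33205 - 32948) = (-32826 - 115*(-1/163))/257 = (-32826 + 115/163)*(1/257) = -5350523/163*1/257 = -5350523/41891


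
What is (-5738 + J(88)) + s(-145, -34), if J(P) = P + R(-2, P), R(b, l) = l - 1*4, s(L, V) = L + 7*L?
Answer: -6726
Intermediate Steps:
s(L, V) = 8*L
R(b, l) = -4 + l (R(b, l) = l - 4 = -4 + l)
J(P) = -4 + 2*P (J(P) = P + (-4 + P) = -4 + 2*P)
(-5738 + J(88)) + s(-145, -34) = (-5738 + (-4 + 2*88)) + 8*(-145) = (-5738 + (-4 + 176)) - 1160 = (-5738 + 172) - 1160 = -5566 - 1160 = -6726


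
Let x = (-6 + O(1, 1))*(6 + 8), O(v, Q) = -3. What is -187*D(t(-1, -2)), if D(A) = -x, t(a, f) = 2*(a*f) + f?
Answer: -23562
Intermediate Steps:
t(a, f) = f + 2*a*f (t(a, f) = 2*a*f + f = f + 2*a*f)
x = -126 (x = (-6 - 3)*(6 + 8) = -9*14 = -126)
D(A) = 126 (D(A) = -1*(-126) = 126)
-187*D(t(-1, -2)) = -187*126 = -23562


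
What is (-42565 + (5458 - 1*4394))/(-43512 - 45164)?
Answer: 41501/88676 ≈ 0.46801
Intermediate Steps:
(-42565 + (5458 - 1*4394))/(-43512 - 45164) = (-42565 + (5458 - 4394))/(-88676) = (-42565 + 1064)*(-1/88676) = -41501*(-1/88676) = 41501/88676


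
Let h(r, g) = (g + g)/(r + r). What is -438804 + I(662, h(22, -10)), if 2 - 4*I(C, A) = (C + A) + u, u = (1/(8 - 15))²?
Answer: -473208465/1078 ≈ -4.3897e+5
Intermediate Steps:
h(r, g) = g/r (h(r, g) = (2*g)/((2*r)) = (2*g)*(1/(2*r)) = g/r)
u = 1/49 (u = (1/(-7))² = (-⅐)² = 1/49 ≈ 0.020408)
I(C, A) = 97/196 - A/4 - C/4 (I(C, A) = ½ - ((C + A) + 1/49)/4 = ½ - ((A + C) + 1/49)/4 = ½ - (1/49 + A + C)/4 = ½ + (-1/196 - A/4 - C/4) = 97/196 - A/4 - C/4)
-438804 + I(662, h(22, -10)) = -438804 + (97/196 - (-5)/(2*22) - ¼*662) = -438804 + (97/196 - (-5)/(2*22) - 331/2) = -438804 + (97/196 - ¼*(-5/11) - 331/2) = -438804 + (97/196 + 5/44 - 331/2) = -438804 - 177753/1078 = -473208465/1078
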